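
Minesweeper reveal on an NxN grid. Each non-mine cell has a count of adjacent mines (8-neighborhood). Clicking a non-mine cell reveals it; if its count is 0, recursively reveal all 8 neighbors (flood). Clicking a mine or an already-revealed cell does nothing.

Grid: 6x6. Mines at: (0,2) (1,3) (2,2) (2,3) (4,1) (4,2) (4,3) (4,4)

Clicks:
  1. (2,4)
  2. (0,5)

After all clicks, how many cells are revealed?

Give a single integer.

Answer: 8

Derivation:
Click 1 (2,4) count=2: revealed 1 new [(2,4)] -> total=1
Click 2 (0,5) count=0: revealed 7 new [(0,4) (0,5) (1,4) (1,5) (2,5) (3,4) (3,5)] -> total=8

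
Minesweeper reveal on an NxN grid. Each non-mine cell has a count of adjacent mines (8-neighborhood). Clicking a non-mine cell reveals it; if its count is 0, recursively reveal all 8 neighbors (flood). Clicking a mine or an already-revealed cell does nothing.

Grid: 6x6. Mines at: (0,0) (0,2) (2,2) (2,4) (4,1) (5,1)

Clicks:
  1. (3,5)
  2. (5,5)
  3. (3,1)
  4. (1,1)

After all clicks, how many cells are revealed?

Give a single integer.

Answer: 14

Derivation:
Click 1 (3,5) count=1: revealed 1 new [(3,5)] -> total=1
Click 2 (5,5) count=0: revealed 11 new [(3,2) (3,3) (3,4) (4,2) (4,3) (4,4) (4,5) (5,2) (5,3) (5,4) (5,5)] -> total=12
Click 3 (3,1) count=2: revealed 1 new [(3,1)] -> total=13
Click 4 (1,1) count=3: revealed 1 new [(1,1)] -> total=14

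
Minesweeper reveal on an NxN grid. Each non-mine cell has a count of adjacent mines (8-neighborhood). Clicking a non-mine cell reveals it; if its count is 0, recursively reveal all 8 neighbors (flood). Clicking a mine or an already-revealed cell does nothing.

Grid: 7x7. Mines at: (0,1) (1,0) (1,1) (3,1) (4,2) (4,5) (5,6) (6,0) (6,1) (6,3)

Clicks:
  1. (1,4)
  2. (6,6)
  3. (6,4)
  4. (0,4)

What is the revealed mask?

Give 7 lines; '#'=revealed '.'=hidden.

Answer: ..#####
..#####
..#####
..#####
.......
.......
....#.#

Derivation:
Click 1 (1,4) count=0: revealed 20 new [(0,2) (0,3) (0,4) (0,5) (0,6) (1,2) (1,3) (1,4) (1,5) (1,6) (2,2) (2,3) (2,4) (2,5) (2,6) (3,2) (3,3) (3,4) (3,5) (3,6)] -> total=20
Click 2 (6,6) count=1: revealed 1 new [(6,6)] -> total=21
Click 3 (6,4) count=1: revealed 1 new [(6,4)] -> total=22
Click 4 (0,4) count=0: revealed 0 new [(none)] -> total=22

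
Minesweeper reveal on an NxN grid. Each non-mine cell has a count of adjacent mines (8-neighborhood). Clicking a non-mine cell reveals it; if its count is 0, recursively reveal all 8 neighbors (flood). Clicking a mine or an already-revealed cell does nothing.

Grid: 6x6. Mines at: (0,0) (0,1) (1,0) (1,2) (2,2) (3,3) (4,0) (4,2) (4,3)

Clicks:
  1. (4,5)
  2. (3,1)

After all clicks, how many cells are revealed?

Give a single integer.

Answer: 16

Derivation:
Click 1 (4,5) count=0: revealed 15 new [(0,3) (0,4) (0,5) (1,3) (1,4) (1,5) (2,3) (2,4) (2,5) (3,4) (3,5) (4,4) (4,5) (5,4) (5,5)] -> total=15
Click 2 (3,1) count=3: revealed 1 new [(3,1)] -> total=16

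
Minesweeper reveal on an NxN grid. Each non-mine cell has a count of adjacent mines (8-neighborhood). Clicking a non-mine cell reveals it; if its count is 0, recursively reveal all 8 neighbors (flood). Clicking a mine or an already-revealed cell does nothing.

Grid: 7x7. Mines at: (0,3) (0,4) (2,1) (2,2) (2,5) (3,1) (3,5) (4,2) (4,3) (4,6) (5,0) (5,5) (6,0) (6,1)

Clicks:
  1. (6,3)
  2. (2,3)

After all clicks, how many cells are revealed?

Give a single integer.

Click 1 (6,3) count=0: revealed 6 new [(5,2) (5,3) (5,4) (6,2) (6,3) (6,4)] -> total=6
Click 2 (2,3) count=1: revealed 1 new [(2,3)] -> total=7

Answer: 7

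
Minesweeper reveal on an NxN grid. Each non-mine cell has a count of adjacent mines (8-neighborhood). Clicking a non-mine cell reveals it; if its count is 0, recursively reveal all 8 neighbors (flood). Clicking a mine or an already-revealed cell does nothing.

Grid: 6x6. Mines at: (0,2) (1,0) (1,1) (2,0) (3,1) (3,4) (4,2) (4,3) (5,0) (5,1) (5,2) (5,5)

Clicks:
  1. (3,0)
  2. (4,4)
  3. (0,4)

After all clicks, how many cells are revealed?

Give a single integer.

Answer: 11

Derivation:
Click 1 (3,0) count=2: revealed 1 new [(3,0)] -> total=1
Click 2 (4,4) count=3: revealed 1 new [(4,4)] -> total=2
Click 3 (0,4) count=0: revealed 9 new [(0,3) (0,4) (0,5) (1,3) (1,4) (1,5) (2,3) (2,4) (2,5)] -> total=11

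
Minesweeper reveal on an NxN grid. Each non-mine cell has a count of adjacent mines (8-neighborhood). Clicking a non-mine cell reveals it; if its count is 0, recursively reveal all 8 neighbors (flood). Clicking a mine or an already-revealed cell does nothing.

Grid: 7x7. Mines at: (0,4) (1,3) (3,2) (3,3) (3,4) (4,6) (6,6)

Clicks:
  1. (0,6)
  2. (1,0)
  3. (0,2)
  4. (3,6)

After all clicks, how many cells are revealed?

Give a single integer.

Answer: 37

Derivation:
Click 1 (0,6) count=0: revealed 8 new [(0,5) (0,6) (1,5) (1,6) (2,5) (2,6) (3,5) (3,6)] -> total=8
Click 2 (1,0) count=0: revealed 29 new [(0,0) (0,1) (0,2) (1,0) (1,1) (1,2) (2,0) (2,1) (2,2) (3,0) (3,1) (4,0) (4,1) (4,2) (4,3) (4,4) (4,5) (5,0) (5,1) (5,2) (5,3) (5,4) (5,5) (6,0) (6,1) (6,2) (6,3) (6,4) (6,5)] -> total=37
Click 3 (0,2) count=1: revealed 0 new [(none)] -> total=37
Click 4 (3,6) count=1: revealed 0 new [(none)] -> total=37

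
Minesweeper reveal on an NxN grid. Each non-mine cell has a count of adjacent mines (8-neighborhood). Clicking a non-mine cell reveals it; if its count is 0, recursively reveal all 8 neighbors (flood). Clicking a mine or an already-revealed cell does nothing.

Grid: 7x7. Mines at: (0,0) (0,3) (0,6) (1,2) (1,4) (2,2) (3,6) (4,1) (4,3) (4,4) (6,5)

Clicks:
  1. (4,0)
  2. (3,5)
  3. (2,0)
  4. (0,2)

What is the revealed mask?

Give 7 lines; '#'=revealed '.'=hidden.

Answer: ..#....
##.....
##.....
##...#.
#......
.......
.......

Derivation:
Click 1 (4,0) count=1: revealed 1 new [(4,0)] -> total=1
Click 2 (3,5) count=2: revealed 1 new [(3,5)] -> total=2
Click 3 (2,0) count=0: revealed 6 new [(1,0) (1,1) (2,0) (2,1) (3,0) (3,1)] -> total=8
Click 4 (0,2) count=2: revealed 1 new [(0,2)] -> total=9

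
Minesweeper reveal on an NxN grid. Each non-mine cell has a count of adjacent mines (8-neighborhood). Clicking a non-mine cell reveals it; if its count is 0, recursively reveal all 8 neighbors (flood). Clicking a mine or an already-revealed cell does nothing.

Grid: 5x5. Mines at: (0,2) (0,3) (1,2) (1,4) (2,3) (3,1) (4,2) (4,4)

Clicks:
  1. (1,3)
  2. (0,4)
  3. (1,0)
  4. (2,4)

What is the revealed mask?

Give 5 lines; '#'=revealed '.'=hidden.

Click 1 (1,3) count=5: revealed 1 new [(1,3)] -> total=1
Click 2 (0,4) count=2: revealed 1 new [(0,4)] -> total=2
Click 3 (1,0) count=0: revealed 6 new [(0,0) (0,1) (1,0) (1,1) (2,0) (2,1)] -> total=8
Click 4 (2,4) count=2: revealed 1 new [(2,4)] -> total=9

Answer: ##..#
##.#.
##..#
.....
.....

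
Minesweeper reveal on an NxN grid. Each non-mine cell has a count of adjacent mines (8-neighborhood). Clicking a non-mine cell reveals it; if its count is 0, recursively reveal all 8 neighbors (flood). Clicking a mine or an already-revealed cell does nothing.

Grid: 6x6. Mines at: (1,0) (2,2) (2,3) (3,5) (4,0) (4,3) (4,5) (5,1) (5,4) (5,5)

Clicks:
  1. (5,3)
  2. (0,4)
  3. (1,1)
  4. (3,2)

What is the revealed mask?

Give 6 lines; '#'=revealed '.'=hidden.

Answer: .#####
.#####
....##
..#...
......
...#..

Derivation:
Click 1 (5,3) count=2: revealed 1 new [(5,3)] -> total=1
Click 2 (0,4) count=0: revealed 12 new [(0,1) (0,2) (0,3) (0,4) (0,5) (1,1) (1,2) (1,3) (1,4) (1,5) (2,4) (2,5)] -> total=13
Click 3 (1,1) count=2: revealed 0 new [(none)] -> total=13
Click 4 (3,2) count=3: revealed 1 new [(3,2)] -> total=14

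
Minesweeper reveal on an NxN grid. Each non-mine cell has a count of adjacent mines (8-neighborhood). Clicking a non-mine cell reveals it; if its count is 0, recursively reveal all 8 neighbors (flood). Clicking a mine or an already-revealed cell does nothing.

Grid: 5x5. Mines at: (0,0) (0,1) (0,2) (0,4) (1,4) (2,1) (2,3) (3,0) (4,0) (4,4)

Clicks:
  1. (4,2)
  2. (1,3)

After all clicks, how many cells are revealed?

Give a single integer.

Click 1 (4,2) count=0: revealed 6 new [(3,1) (3,2) (3,3) (4,1) (4,2) (4,3)] -> total=6
Click 2 (1,3) count=4: revealed 1 new [(1,3)] -> total=7

Answer: 7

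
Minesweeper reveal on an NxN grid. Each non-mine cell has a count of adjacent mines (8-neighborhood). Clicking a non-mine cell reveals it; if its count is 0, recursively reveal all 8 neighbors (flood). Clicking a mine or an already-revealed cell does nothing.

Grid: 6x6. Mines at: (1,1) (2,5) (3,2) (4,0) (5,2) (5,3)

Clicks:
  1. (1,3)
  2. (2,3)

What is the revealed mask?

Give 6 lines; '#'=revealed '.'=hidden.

Answer: ..####
..####
..###.
......
......
......

Derivation:
Click 1 (1,3) count=0: revealed 11 new [(0,2) (0,3) (0,4) (0,5) (1,2) (1,3) (1,4) (1,5) (2,2) (2,3) (2,4)] -> total=11
Click 2 (2,3) count=1: revealed 0 new [(none)] -> total=11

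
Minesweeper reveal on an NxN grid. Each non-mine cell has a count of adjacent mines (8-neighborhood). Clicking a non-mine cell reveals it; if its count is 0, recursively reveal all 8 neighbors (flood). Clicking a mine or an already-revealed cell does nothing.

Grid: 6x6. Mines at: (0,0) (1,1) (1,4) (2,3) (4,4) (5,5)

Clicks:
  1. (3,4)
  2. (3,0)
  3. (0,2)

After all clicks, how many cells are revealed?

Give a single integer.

Answer: 17

Derivation:
Click 1 (3,4) count=2: revealed 1 new [(3,4)] -> total=1
Click 2 (3,0) count=0: revealed 15 new [(2,0) (2,1) (2,2) (3,0) (3,1) (3,2) (3,3) (4,0) (4,1) (4,2) (4,3) (5,0) (5,1) (5,2) (5,3)] -> total=16
Click 3 (0,2) count=1: revealed 1 new [(0,2)] -> total=17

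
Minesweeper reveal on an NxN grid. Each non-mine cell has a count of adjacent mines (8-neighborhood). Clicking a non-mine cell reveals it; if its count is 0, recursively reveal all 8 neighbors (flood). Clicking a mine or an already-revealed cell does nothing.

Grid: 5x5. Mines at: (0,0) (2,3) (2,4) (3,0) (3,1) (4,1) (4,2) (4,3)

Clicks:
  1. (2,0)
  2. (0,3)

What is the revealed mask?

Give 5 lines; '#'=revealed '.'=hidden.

Click 1 (2,0) count=2: revealed 1 new [(2,0)] -> total=1
Click 2 (0,3) count=0: revealed 8 new [(0,1) (0,2) (0,3) (0,4) (1,1) (1,2) (1,3) (1,4)] -> total=9

Answer: .####
.####
#....
.....
.....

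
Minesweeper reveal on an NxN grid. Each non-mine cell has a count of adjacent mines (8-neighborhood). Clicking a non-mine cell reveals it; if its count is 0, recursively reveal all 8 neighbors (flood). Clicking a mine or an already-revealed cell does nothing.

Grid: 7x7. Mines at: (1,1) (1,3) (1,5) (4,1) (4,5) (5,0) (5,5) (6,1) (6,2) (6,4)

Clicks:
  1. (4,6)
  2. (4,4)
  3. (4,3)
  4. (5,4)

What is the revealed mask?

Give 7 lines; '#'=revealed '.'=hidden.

Answer: .......
.......
..###..
..###..
..###.#
..###..
.......

Derivation:
Click 1 (4,6) count=2: revealed 1 new [(4,6)] -> total=1
Click 2 (4,4) count=2: revealed 1 new [(4,4)] -> total=2
Click 3 (4,3) count=0: revealed 11 new [(2,2) (2,3) (2,4) (3,2) (3,3) (3,4) (4,2) (4,3) (5,2) (5,3) (5,4)] -> total=13
Click 4 (5,4) count=3: revealed 0 new [(none)] -> total=13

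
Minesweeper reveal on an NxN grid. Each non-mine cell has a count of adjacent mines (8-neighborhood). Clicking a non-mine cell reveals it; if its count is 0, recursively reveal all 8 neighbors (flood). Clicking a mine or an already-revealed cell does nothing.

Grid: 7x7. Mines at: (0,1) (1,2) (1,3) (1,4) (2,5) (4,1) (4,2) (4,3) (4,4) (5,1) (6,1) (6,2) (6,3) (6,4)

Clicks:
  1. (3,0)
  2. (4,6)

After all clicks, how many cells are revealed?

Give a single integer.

Click 1 (3,0) count=1: revealed 1 new [(3,0)] -> total=1
Click 2 (4,6) count=0: revealed 8 new [(3,5) (3,6) (4,5) (4,6) (5,5) (5,6) (6,5) (6,6)] -> total=9

Answer: 9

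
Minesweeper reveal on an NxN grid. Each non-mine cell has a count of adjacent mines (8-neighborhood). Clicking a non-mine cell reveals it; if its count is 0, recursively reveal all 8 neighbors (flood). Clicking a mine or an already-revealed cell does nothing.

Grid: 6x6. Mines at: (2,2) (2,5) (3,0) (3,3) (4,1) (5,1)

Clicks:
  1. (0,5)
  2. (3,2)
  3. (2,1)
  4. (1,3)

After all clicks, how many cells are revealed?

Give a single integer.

Answer: 15

Derivation:
Click 1 (0,5) count=0: revealed 14 new [(0,0) (0,1) (0,2) (0,3) (0,4) (0,5) (1,0) (1,1) (1,2) (1,3) (1,4) (1,5) (2,0) (2,1)] -> total=14
Click 2 (3,2) count=3: revealed 1 new [(3,2)] -> total=15
Click 3 (2,1) count=2: revealed 0 new [(none)] -> total=15
Click 4 (1,3) count=1: revealed 0 new [(none)] -> total=15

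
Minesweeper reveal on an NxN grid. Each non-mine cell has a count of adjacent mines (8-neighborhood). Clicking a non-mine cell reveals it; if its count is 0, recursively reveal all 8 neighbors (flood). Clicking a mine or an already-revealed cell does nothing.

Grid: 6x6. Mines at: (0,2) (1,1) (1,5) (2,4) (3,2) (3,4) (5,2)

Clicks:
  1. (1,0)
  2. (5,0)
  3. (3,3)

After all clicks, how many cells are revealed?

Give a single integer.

Click 1 (1,0) count=1: revealed 1 new [(1,0)] -> total=1
Click 2 (5,0) count=0: revealed 8 new [(2,0) (2,1) (3,0) (3,1) (4,0) (4,1) (5,0) (5,1)] -> total=9
Click 3 (3,3) count=3: revealed 1 new [(3,3)] -> total=10

Answer: 10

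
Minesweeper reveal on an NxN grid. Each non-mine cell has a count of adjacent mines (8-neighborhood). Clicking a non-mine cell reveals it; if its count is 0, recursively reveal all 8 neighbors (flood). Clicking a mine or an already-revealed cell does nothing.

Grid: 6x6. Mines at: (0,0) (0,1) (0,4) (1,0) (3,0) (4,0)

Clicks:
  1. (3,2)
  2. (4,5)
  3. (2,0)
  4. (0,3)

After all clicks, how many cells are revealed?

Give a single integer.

Answer: 27

Derivation:
Click 1 (3,2) count=0: revealed 25 new [(1,1) (1,2) (1,3) (1,4) (1,5) (2,1) (2,2) (2,3) (2,4) (2,5) (3,1) (3,2) (3,3) (3,4) (3,5) (4,1) (4,2) (4,3) (4,4) (4,5) (5,1) (5,2) (5,3) (5,4) (5,5)] -> total=25
Click 2 (4,5) count=0: revealed 0 new [(none)] -> total=25
Click 3 (2,0) count=2: revealed 1 new [(2,0)] -> total=26
Click 4 (0,3) count=1: revealed 1 new [(0,3)] -> total=27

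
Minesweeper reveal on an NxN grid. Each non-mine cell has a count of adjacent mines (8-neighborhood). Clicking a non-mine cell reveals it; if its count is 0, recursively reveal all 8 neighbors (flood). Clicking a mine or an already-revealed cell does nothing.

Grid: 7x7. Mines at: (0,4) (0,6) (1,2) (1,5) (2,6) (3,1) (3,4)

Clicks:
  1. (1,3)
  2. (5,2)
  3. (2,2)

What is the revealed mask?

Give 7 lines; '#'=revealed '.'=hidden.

Answer: .......
...#...
..#....
.....##
#######
#######
#######

Derivation:
Click 1 (1,3) count=2: revealed 1 new [(1,3)] -> total=1
Click 2 (5,2) count=0: revealed 23 new [(3,5) (3,6) (4,0) (4,1) (4,2) (4,3) (4,4) (4,5) (4,6) (5,0) (5,1) (5,2) (5,3) (5,4) (5,5) (5,6) (6,0) (6,1) (6,2) (6,3) (6,4) (6,5) (6,6)] -> total=24
Click 3 (2,2) count=2: revealed 1 new [(2,2)] -> total=25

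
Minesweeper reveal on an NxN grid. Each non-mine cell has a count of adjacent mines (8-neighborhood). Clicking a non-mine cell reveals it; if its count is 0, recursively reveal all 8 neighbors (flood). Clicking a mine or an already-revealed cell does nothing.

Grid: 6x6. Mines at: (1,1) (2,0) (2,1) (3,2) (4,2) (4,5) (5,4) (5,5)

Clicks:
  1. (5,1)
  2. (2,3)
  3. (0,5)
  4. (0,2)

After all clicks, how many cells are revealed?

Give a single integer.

Click 1 (5,1) count=1: revealed 1 new [(5,1)] -> total=1
Click 2 (2,3) count=1: revealed 1 new [(2,3)] -> total=2
Click 3 (0,5) count=0: revealed 14 new [(0,2) (0,3) (0,4) (0,5) (1,2) (1,3) (1,4) (1,5) (2,2) (2,4) (2,5) (3,3) (3,4) (3,5)] -> total=16
Click 4 (0,2) count=1: revealed 0 new [(none)] -> total=16

Answer: 16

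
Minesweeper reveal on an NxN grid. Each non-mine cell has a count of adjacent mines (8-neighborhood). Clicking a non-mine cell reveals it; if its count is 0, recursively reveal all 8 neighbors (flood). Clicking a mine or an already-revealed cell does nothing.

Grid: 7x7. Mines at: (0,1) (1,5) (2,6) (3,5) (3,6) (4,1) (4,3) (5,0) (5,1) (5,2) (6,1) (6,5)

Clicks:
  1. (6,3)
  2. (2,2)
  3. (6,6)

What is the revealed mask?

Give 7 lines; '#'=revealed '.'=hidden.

Answer: ..###..
#####..
#####..
#####..
.......
.......
...#..#

Derivation:
Click 1 (6,3) count=1: revealed 1 new [(6,3)] -> total=1
Click 2 (2,2) count=0: revealed 18 new [(0,2) (0,3) (0,4) (1,0) (1,1) (1,2) (1,3) (1,4) (2,0) (2,1) (2,2) (2,3) (2,4) (3,0) (3,1) (3,2) (3,3) (3,4)] -> total=19
Click 3 (6,6) count=1: revealed 1 new [(6,6)] -> total=20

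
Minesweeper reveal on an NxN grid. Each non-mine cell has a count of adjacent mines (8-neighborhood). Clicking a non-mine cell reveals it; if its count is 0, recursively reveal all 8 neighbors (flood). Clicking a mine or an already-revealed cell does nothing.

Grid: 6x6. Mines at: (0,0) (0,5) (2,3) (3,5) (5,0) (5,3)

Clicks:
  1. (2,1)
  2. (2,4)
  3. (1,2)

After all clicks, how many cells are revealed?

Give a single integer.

Click 1 (2,1) count=0: revealed 12 new [(1,0) (1,1) (1,2) (2,0) (2,1) (2,2) (3,0) (3,1) (3,2) (4,0) (4,1) (4,2)] -> total=12
Click 2 (2,4) count=2: revealed 1 new [(2,4)] -> total=13
Click 3 (1,2) count=1: revealed 0 new [(none)] -> total=13

Answer: 13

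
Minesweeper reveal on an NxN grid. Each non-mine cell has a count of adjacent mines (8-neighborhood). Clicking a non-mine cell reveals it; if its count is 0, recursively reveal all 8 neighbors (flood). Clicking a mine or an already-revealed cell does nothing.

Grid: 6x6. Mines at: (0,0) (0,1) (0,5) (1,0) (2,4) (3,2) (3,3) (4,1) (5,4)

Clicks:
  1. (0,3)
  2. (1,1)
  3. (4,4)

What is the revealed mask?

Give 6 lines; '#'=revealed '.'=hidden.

Click 1 (0,3) count=0: revealed 6 new [(0,2) (0,3) (0,4) (1,2) (1,3) (1,4)] -> total=6
Click 2 (1,1) count=3: revealed 1 new [(1,1)] -> total=7
Click 3 (4,4) count=2: revealed 1 new [(4,4)] -> total=8

Answer: ..###.
.####.
......
......
....#.
......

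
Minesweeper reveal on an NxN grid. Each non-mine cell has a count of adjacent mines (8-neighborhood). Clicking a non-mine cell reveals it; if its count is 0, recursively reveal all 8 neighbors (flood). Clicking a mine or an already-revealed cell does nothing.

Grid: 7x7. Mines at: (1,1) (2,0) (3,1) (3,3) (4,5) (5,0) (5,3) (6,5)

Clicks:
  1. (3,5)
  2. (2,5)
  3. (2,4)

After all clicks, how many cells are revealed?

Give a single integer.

Click 1 (3,5) count=1: revealed 1 new [(3,5)] -> total=1
Click 2 (2,5) count=0: revealed 17 new [(0,2) (0,3) (0,4) (0,5) (0,6) (1,2) (1,3) (1,4) (1,5) (1,6) (2,2) (2,3) (2,4) (2,5) (2,6) (3,4) (3,6)] -> total=18
Click 3 (2,4) count=1: revealed 0 new [(none)] -> total=18

Answer: 18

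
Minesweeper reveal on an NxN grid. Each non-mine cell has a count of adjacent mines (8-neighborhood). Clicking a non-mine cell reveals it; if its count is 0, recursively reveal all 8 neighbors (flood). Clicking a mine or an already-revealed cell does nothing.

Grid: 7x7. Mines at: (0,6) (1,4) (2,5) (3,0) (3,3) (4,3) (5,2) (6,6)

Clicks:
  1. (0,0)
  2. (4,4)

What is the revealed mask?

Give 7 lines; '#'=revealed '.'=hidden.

Answer: ####...
####...
####...
.......
....#..
.......
.......

Derivation:
Click 1 (0,0) count=0: revealed 12 new [(0,0) (0,1) (0,2) (0,3) (1,0) (1,1) (1,2) (1,3) (2,0) (2,1) (2,2) (2,3)] -> total=12
Click 2 (4,4) count=2: revealed 1 new [(4,4)] -> total=13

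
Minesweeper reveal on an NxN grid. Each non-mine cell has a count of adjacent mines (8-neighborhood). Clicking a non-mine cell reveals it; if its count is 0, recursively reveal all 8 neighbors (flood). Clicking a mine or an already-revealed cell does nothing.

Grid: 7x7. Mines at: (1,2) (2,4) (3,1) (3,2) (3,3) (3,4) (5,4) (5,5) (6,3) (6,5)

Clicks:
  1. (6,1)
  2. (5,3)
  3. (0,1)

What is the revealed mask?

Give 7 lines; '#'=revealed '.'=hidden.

Click 1 (6,1) count=0: revealed 9 new [(4,0) (4,1) (4,2) (5,0) (5,1) (5,2) (6,0) (6,1) (6,2)] -> total=9
Click 2 (5,3) count=2: revealed 1 new [(5,3)] -> total=10
Click 3 (0,1) count=1: revealed 1 new [(0,1)] -> total=11

Answer: .#.....
.......
.......
.......
###....
####...
###....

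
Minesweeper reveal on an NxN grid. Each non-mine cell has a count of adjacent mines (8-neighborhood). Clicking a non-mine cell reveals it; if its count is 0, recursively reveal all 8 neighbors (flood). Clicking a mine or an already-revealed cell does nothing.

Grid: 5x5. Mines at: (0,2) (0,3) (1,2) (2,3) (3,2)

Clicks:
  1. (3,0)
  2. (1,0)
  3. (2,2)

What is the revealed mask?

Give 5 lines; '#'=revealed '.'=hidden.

Click 1 (3,0) count=0: revealed 10 new [(0,0) (0,1) (1,0) (1,1) (2,0) (2,1) (3,0) (3,1) (4,0) (4,1)] -> total=10
Click 2 (1,0) count=0: revealed 0 new [(none)] -> total=10
Click 3 (2,2) count=3: revealed 1 new [(2,2)] -> total=11

Answer: ##...
##...
###..
##...
##...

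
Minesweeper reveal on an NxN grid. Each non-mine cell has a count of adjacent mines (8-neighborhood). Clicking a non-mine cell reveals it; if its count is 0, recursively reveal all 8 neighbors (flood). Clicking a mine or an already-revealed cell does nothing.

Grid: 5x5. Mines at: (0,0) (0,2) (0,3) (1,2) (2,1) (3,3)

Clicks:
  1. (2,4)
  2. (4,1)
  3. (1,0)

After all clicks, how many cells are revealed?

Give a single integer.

Click 1 (2,4) count=1: revealed 1 new [(2,4)] -> total=1
Click 2 (4,1) count=0: revealed 6 new [(3,0) (3,1) (3,2) (4,0) (4,1) (4,2)] -> total=7
Click 3 (1,0) count=2: revealed 1 new [(1,0)] -> total=8

Answer: 8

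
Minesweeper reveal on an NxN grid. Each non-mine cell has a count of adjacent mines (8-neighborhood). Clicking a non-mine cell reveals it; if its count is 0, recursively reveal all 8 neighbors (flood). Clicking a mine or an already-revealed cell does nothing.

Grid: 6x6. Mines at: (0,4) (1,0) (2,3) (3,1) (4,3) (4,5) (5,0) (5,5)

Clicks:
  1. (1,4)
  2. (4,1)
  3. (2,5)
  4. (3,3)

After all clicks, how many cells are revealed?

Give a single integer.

Answer: 8

Derivation:
Click 1 (1,4) count=2: revealed 1 new [(1,4)] -> total=1
Click 2 (4,1) count=2: revealed 1 new [(4,1)] -> total=2
Click 3 (2,5) count=0: revealed 5 new [(1,5) (2,4) (2,5) (3,4) (3,5)] -> total=7
Click 4 (3,3) count=2: revealed 1 new [(3,3)] -> total=8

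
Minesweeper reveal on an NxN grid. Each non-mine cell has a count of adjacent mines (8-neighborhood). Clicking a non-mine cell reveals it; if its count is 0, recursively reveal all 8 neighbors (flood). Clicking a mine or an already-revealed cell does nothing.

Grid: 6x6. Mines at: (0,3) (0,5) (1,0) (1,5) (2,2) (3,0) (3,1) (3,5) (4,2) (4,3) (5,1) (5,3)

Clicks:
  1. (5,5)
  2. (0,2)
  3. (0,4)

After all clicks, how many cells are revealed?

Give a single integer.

Answer: 6

Derivation:
Click 1 (5,5) count=0: revealed 4 new [(4,4) (4,5) (5,4) (5,5)] -> total=4
Click 2 (0,2) count=1: revealed 1 new [(0,2)] -> total=5
Click 3 (0,4) count=3: revealed 1 new [(0,4)] -> total=6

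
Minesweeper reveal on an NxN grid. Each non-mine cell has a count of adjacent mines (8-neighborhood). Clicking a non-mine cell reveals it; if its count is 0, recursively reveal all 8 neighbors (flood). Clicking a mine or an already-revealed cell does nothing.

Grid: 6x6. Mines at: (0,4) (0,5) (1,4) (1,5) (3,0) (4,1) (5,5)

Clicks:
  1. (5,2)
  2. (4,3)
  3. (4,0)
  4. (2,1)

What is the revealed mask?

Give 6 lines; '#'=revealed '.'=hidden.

Click 1 (5,2) count=1: revealed 1 new [(5,2)] -> total=1
Click 2 (4,3) count=0: revealed 25 new [(0,0) (0,1) (0,2) (0,3) (1,0) (1,1) (1,2) (1,3) (2,0) (2,1) (2,2) (2,3) (2,4) (2,5) (3,1) (3,2) (3,3) (3,4) (3,5) (4,2) (4,3) (4,4) (4,5) (5,3) (5,4)] -> total=26
Click 3 (4,0) count=2: revealed 1 new [(4,0)] -> total=27
Click 4 (2,1) count=1: revealed 0 new [(none)] -> total=27

Answer: ####..
####..
######
.#####
#.####
..###.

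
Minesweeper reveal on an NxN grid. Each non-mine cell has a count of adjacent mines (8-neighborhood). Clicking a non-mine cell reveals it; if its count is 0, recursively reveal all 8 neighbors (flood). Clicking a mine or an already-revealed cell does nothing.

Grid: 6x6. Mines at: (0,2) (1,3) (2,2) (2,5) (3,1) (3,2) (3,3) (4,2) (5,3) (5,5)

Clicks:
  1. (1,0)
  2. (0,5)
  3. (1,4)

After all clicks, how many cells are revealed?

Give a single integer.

Click 1 (1,0) count=0: revealed 6 new [(0,0) (0,1) (1,0) (1,1) (2,0) (2,1)] -> total=6
Click 2 (0,5) count=0: revealed 4 new [(0,4) (0,5) (1,4) (1,5)] -> total=10
Click 3 (1,4) count=2: revealed 0 new [(none)] -> total=10

Answer: 10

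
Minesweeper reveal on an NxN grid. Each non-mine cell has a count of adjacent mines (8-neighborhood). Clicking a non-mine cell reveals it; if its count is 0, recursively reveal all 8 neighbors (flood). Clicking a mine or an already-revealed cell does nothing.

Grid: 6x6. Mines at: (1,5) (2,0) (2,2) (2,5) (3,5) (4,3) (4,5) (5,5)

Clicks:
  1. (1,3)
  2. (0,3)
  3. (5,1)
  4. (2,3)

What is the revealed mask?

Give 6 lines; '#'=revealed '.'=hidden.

Click 1 (1,3) count=1: revealed 1 new [(1,3)] -> total=1
Click 2 (0,3) count=0: revealed 9 new [(0,0) (0,1) (0,2) (0,3) (0,4) (1,0) (1,1) (1,2) (1,4)] -> total=10
Click 3 (5,1) count=0: revealed 9 new [(3,0) (3,1) (3,2) (4,0) (4,1) (4,2) (5,0) (5,1) (5,2)] -> total=19
Click 4 (2,3) count=1: revealed 1 new [(2,3)] -> total=20

Answer: #####.
#####.
...#..
###...
###...
###...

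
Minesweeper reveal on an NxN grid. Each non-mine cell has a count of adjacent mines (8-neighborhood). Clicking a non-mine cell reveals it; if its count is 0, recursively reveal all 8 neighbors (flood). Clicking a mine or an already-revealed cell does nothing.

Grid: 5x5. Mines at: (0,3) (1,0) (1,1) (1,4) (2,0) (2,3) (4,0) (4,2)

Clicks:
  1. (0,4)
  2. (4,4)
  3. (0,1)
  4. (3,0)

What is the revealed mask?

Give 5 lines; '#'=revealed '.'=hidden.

Click 1 (0,4) count=2: revealed 1 new [(0,4)] -> total=1
Click 2 (4,4) count=0: revealed 4 new [(3,3) (3,4) (4,3) (4,4)] -> total=5
Click 3 (0,1) count=2: revealed 1 new [(0,1)] -> total=6
Click 4 (3,0) count=2: revealed 1 new [(3,0)] -> total=7

Answer: .#..#
.....
.....
#..##
...##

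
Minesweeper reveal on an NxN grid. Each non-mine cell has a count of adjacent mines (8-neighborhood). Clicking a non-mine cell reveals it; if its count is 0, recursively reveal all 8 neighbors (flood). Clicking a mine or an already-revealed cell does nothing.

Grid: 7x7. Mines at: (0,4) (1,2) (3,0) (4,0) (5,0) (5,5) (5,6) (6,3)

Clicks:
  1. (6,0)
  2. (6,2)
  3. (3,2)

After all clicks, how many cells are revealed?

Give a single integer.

Answer: 30

Derivation:
Click 1 (6,0) count=1: revealed 1 new [(6,0)] -> total=1
Click 2 (6,2) count=1: revealed 1 new [(6,2)] -> total=2
Click 3 (3,2) count=0: revealed 28 new [(0,5) (0,6) (1,3) (1,4) (1,5) (1,6) (2,1) (2,2) (2,3) (2,4) (2,5) (2,6) (3,1) (3,2) (3,3) (3,4) (3,5) (3,6) (4,1) (4,2) (4,3) (4,4) (4,5) (4,6) (5,1) (5,2) (5,3) (5,4)] -> total=30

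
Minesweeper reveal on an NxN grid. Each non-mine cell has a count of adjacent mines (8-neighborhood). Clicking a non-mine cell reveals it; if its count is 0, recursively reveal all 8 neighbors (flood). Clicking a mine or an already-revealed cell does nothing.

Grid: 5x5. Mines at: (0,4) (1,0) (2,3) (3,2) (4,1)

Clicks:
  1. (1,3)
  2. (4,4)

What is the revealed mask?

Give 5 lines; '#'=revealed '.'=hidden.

Click 1 (1,3) count=2: revealed 1 new [(1,3)] -> total=1
Click 2 (4,4) count=0: revealed 4 new [(3,3) (3,4) (4,3) (4,4)] -> total=5

Answer: .....
...#.
.....
...##
...##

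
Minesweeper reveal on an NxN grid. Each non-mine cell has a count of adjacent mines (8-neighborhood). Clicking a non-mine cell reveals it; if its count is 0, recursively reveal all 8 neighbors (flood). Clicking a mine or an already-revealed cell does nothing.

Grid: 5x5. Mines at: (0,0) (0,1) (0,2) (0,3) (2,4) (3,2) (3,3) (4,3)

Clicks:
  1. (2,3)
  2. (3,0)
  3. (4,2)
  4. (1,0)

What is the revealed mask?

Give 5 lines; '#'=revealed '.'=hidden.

Answer: .....
##...
##.#.
##...
###..

Derivation:
Click 1 (2,3) count=3: revealed 1 new [(2,3)] -> total=1
Click 2 (3,0) count=0: revealed 8 new [(1,0) (1,1) (2,0) (2,1) (3,0) (3,1) (4,0) (4,1)] -> total=9
Click 3 (4,2) count=3: revealed 1 new [(4,2)] -> total=10
Click 4 (1,0) count=2: revealed 0 new [(none)] -> total=10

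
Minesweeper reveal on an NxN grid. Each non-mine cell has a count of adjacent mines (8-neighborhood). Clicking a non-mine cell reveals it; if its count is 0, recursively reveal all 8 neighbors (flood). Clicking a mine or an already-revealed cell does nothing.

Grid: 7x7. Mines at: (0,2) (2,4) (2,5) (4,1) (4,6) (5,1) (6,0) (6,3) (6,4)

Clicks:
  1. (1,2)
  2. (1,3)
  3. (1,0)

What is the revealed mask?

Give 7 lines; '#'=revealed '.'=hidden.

Click 1 (1,2) count=1: revealed 1 new [(1,2)] -> total=1
Click 2 (1,3) count=2: revealed 1 new [(1,3)] -> total=2
Click 3 (1,0) count=0: revealed 12 new [(0,0) (0,1) (1,0) (1,1) (2,0) (2,1) (2,2) (2,3) (3,0) (3,1) (3,2) (3,3)] -> total=14

Answer: ##.....
####...
####...
####...
.......
.......
.......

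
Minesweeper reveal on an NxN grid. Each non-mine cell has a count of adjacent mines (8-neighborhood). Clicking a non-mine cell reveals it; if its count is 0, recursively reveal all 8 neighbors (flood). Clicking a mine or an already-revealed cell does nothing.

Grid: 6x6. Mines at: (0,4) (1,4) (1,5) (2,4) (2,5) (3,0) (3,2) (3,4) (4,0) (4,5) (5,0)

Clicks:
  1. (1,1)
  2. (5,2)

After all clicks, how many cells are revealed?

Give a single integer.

Click 1 (1,1) count=0: revealed 12 new [(0,0) (0,1) (0,2) (0,3) (1,0) (1,1) (1,2) (1,3) (2,0) (2,1) (2,2) (2,3)] -> total=12
Click 2 (5,2) count=0: revealed 8 new [(4,1) (4,2) (4,3) (4,4) (5,1) (5,2) (5,3) (5,4)] -> total=20

Answer: 20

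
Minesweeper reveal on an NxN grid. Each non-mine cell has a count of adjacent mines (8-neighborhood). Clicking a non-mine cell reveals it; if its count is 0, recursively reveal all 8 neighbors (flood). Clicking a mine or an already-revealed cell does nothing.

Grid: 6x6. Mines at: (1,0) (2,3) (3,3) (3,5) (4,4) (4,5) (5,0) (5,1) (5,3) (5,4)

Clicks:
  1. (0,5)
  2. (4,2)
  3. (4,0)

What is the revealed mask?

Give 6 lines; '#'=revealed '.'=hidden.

Click 1 (0,5) count=0: revealed 12 new [(0,1) (0,2) (0,3) (0,4) (0,5) (1,1) (1,2) (1,3) (1,4) (1,5) (2,4) (2,5)] -> total=12
Click 2 (4,2) count=3: revealed 1 new [(4,2)] -> total=13
Click 3 (4,0) count=2: revealed 1 new [(4,0)] -> total=14

Answer: .#####
.#####
....##
......
#.#...
......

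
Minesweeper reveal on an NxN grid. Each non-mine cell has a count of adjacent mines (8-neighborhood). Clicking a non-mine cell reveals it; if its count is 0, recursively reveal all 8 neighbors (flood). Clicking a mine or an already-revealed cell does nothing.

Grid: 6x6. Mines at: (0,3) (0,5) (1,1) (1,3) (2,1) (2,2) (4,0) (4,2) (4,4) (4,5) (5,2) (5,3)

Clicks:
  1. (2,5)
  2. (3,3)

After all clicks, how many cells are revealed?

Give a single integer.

Answer: 7

Derivation:
Click 1 (2,5) count=0: revealed 6 new [(1,4) (1,5) (2,4) (2,5) (3,4) (3,5)] -> total=6
Click 2 (3,3) count=3: revealed 1 new [(3,3)] -> total=7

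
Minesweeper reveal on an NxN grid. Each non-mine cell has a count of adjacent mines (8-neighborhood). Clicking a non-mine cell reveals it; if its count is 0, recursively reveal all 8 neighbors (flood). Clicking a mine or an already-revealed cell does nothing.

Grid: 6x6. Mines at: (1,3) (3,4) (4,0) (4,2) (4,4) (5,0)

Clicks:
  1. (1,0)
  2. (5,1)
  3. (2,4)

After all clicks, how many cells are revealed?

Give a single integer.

Answer: 14

Derivation:
Click 1 (1,0) count=0: revealed 12 new [(0,0) (0,1) (0,2) (1,0) (1,1) (1,2) (2,0) (2,1) (2,2) (3,0) (3,1) (3,2)] -> total=12
Click 2 (5,1) count=3: revealed 1 new [(5,1)] -> total=13
Click 3 (2,4) count=2: revealed 1 new [(2,4)] -> total=14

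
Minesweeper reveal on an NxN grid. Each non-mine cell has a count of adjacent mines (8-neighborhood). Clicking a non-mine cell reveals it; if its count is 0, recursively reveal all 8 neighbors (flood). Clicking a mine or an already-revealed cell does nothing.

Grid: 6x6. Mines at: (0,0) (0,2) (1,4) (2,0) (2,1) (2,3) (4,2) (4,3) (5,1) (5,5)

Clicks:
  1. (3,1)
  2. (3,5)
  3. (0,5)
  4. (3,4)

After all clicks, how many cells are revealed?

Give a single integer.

Click 1 (3,1) count=3: revealed 1 new [(3,1)] -> total=1
Click 2 (3,5) count=0: revealed 6 new [(2,4) (2,5) (3,4) (3,5) (4,4) (4,5)] -> total=7
Click 3 (0,5) count=1: revealed 1 new [(0,5)] -> total=8
Click 4 (3,4) count=2: revealed 0 new [(none)] -> total=8

Answer: 8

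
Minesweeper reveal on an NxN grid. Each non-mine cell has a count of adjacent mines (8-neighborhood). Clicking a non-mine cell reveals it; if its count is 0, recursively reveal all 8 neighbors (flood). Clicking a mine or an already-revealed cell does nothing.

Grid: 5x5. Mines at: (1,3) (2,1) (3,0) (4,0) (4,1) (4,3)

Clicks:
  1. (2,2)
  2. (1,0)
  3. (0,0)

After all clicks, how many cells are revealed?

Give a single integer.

Answer: 7

Derivation:
Click 1 (2,2) count=2: revealed 1 new [(2,2)] -> total=1
Click 2 (1,0) count=1: revealed 1 new [(1,0)] -> total=2
Click 3 (0,0) count=0: revealed 5 new [(0,0) (0,1) (0,2) (1,1) (1,2)] -> total=7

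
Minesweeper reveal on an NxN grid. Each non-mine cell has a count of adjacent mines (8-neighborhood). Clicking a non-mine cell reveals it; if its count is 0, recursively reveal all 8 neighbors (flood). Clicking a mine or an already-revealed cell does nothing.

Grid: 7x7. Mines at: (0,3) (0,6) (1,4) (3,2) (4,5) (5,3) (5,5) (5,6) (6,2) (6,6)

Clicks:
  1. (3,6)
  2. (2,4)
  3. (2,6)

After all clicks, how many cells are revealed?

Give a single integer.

Answer: 7

Derivation:
Click 1 (3,6) count=1: revealed 1 new [(3,6)] -> total=1
Click 2 (2,4) count=1: revealed 1 new [(2,4)] -> total=2
Click 3 (2,6) count=0: revealed 5 new [(1,5) (1,6) (2,5) (2,6) (3,5)] -> total=7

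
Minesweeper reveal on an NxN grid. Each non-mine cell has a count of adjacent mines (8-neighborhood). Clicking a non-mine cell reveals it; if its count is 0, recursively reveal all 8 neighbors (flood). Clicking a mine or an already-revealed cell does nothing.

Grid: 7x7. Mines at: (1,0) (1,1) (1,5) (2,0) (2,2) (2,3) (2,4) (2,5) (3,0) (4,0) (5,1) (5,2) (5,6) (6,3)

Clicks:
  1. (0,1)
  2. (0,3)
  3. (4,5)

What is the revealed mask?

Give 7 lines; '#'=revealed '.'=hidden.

Click 1 (0,1) count=2: revealed 1 new [(0,1)] -> total=1
Click 2 (0,3) count=0: revealed 6 new [(0,2) (0,3) (0,4) (1,2) (1,3) (1,4)] -> total=7
Click 3 (4,5) count=1: revealed 1 new [(4,5)] -> total=8

Answer: .####..
..###..
.......
.......
.....#.
.......
.......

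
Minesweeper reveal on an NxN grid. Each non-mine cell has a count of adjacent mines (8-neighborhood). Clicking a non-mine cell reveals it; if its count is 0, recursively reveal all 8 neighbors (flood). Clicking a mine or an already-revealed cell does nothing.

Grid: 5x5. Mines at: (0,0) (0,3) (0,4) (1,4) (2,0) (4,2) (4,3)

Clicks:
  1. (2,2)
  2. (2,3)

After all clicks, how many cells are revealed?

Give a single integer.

Click 1 (2,2) count=0: revealed 9 new [(1,1) (1,2) (1,3) (2,1) (2,2) (2,3) (3,1) (3,2) (3,3)] -> total=9
Click 2 (2,3) count=1: revealed 0 new [(none)] -> total=9

Answer: 9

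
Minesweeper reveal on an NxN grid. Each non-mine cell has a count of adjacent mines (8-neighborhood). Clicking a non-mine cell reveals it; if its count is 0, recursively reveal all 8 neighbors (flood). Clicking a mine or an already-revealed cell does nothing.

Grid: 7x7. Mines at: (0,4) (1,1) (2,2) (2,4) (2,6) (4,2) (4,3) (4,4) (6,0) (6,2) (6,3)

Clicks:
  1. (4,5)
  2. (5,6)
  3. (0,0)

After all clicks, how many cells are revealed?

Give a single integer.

Answer: 11

Derivation:
Click 1 (4,5) count=1: revealed 1 new [(4,5)] -> total=1
Click 2 (5,6) count=0: revealed 9 new [(3,5) (3,6) (4,6) (5,4) (5,5) (5,6) (6,4) (6,5) (6,6)] -> total=10
Click 3 (0,0) count=1: revealed 1 new [(0,0)] -> total=11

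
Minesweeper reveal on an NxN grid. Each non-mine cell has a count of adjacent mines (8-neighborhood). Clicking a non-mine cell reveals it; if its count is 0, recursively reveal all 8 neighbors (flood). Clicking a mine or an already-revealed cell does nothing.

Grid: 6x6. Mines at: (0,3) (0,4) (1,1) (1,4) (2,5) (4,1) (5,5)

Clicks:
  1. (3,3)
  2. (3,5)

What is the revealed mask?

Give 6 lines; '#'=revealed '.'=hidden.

Answer: ......
......
..###.
..####
..###.
..###.

Derivation:
Click 1 (3,3) count=0: revealed 12 new [(2,2) (2,3) (2,4) (3,2) (3,3) (3,4) (4,2) (4,3) (4,4) (5,2) (5,3) (5,4)] -> total=12
Click 2 (3,5) count=1: revealed 1 new [(3,5)] -> total=13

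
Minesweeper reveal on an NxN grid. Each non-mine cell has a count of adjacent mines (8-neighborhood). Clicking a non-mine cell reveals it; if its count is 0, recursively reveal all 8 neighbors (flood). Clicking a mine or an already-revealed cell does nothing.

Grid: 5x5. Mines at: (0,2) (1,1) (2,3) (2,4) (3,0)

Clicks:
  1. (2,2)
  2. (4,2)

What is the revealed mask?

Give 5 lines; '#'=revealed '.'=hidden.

Answer: .....
.....
..#..
.####
.####

Derivation:
Click 1 (2,2) count=2: revealed 1 new [(2,2)] -> total=1
Click 2 (4,2) count=0: revealed 8 new [(3,1) (3,2) (3,3) (3,4) (4,1) (4,2) (4,3) (4,4)] -> total=9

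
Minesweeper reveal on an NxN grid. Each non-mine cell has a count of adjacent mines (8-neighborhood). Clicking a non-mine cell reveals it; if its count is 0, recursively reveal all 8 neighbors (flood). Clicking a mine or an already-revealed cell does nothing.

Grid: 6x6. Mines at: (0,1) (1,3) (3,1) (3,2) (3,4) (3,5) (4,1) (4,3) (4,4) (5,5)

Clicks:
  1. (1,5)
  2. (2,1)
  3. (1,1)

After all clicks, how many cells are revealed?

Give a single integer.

Answer: 8

Derivation:
Click 1 (1,5) count=0: revealed 6 new [(0,4) (0,5) (1,4) (1,5) (2,4) (2,5)] -> total=6
Click 2 (2,1) count=2: revealed 1 new [(2,1)] -> total=7
Click 3 (1,1) count=1: revealed 1 new [(1,1)] -> total=8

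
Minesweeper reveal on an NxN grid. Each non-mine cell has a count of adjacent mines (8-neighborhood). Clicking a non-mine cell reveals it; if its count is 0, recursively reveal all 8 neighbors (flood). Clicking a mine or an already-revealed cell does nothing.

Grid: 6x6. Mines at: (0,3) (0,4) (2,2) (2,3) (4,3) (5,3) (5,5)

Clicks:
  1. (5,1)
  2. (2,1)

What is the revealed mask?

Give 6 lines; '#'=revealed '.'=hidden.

Click 1 (5,1) count=0: revealed 17 new [(0,0) (0,1) (0,2) (1,0) (1,1) (1,2) (2,0) (2,1) (3,0) (3,1) (3,2) (4,0) (4,1) (4,2) (5,0) (5,1) (5,2)] -> total=17
Click 2 (2,1) count=1: revealed 0 new [(none)] -> total=17

Answer: ###...
###...
##....
###...
###...
###...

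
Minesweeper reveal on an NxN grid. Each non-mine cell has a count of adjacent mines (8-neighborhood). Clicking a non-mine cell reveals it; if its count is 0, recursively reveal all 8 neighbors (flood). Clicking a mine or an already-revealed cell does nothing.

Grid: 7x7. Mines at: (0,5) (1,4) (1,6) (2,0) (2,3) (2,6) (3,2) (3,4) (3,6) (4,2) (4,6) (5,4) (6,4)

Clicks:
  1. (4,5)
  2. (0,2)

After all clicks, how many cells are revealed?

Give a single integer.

Answer: 9

Derivation:
Click 1 (4,5) count=4: revealed 1 new [(4,5)] -> total=1
Click 2 (0,2) count=0: revealed 8 new [(0,0) (0,1) (0,2) (0,3) (1,0) (1,1) (1,2) (1,3)] -> total=9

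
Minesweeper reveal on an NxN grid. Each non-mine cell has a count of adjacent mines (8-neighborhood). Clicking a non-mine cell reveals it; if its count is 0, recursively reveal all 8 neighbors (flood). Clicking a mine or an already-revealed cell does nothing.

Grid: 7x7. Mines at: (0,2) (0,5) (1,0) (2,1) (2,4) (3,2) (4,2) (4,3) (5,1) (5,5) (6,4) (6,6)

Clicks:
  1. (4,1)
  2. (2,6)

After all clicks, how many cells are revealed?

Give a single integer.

Answer: 9

Derivation:
Click 1 (4,1) count=3: revealed 1 new [(4,1)] -> total=1
Click 2 (2,6) count=0: revealed 8 new [(1,5) (1,6) (2,5) (2,6) (3,5) (3,6) (4,5) (4,6)] -> total=9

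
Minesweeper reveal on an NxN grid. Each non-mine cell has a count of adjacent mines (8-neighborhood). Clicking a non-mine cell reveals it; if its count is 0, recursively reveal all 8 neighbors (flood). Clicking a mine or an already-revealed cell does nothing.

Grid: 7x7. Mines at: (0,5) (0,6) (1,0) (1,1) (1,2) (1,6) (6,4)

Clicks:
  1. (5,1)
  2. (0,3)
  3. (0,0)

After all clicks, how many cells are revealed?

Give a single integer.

Click 1 (5,1) count=0: revealed 37 new [(1,3) (1,4) (1,5) (2,0) (2,1) (2,2) (2,3) (2,4) (2,5) (2,6) (3,0) (3,1) (3,2) (3,3) (3,4) (3,5) (3,6) (4,0) (4,1) (4,2) (4,3) (4,4) (4,5) (4,6) (5,0) (5,1) (5,2) (5,3) (5,4) (5,5) (5,6) (6,0) (6,1) (6,2) (6,3) (6,5) (6,6)] -> total=37
Click 2 (0,3) count=1: revealed 1 new [(0,3)] -> total=38
Click 3 (0,0) count=2: revealed 1 new [(0,0)] -> total=39

Answer: 39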